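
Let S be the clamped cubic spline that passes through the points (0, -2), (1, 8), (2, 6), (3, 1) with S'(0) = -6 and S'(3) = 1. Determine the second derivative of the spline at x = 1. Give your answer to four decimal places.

Write m_i for S''(x_i). With h_i = 1, 1, 1 and divided differences Δ_i = 10, -2, -5, the continuity of S' gives the tridiagonal system
  1·m_0 + 4·m_1 + 1·m_2 = 6(Δ_1 - Δ_0) = -72
  1·m_1 + 4·m_2 + 1·m_3 = 6(Δ_2 - Δ_1) = -18
Clamped end conditions give two more equations: 2h_0·m_0 + h_0·m_1 = 6(Δ_0 - S'(0)) = 96 and h_2·m_2 + 2h_2·m_3 = 6(S'(3) - Δ_2) = 36.
Hence m_0 = 976/15, m_1 = -512/15, m_2 = -8/15, m_3 = 274/15.

-34.1333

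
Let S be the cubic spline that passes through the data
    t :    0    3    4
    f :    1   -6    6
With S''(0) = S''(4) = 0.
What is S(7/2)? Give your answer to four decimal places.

Write M_i for S''(x_i). With h_i = 3, 1 and divided differences Δ_i = -7/3, 12, the continuity of S' gives the tridiagonal system
  3·M_0 + 8·M_1 + 1·M_2 = 6(Δ_1 - Δ_0) = 86
Natural end conditions: M_0 = M_2 = 0.
Forward elimination and back-substitution give M_0 = 0, M_1 = 43/4, M_2 = 0.
On [3, 4], S(t) = -6 + 101/12·(t - 3) + 43/8·(t - 3)² - 43/24·(t - 3)³.
With (t - 3) = 1/2: S(7/2) = -43/64.

-0.6719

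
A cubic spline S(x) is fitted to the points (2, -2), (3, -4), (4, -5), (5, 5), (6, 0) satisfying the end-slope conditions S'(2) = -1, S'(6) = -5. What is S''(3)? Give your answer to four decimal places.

-4.8571

Write σ_i for S''(x_i). With h_i = 1, 1, 1, 1 and divided differences Δ_i = -2, -1, 10, -5, the continuity of S' gives the tridiagonal system
  1·σ_0 + 4·σ_1 + 1·σ_2 = 6(Δ_1 - Δ_0) = 6
  1·σ_1 + 4·σ_2 + 1·σ_3 = 6(Δ_2 - Δ_1) = 66
  1·σ_2 + 4·σ_3 + 1·σ_4 = 6(Δ_3 - Δ_2) = -90
Clamped end conditions give two more equations: 2h_0·σ_0 + h_0·σ_1 = 6(Δ_0 - S'(2)) = -6 and h_3·σ_3 + 2h_3·σ_4 = 6(S'(6) - Δ_3) = 0.
Solving the tridiagonal system: σ_0 = -4/7, σ_1 = -34/7, σ_2 = 26, σ_3 = -232/7, σ_4 = 116/7.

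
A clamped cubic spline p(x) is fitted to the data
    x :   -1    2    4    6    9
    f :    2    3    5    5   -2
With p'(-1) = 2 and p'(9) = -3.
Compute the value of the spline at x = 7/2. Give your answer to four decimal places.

With m_i denoting the second derivative at x_i, h_i = 3, 2, 2, 3, and Δ_i = (y_(i+1) − y_i)/h_i = 1/3, 1, 0, -7/3:
  3·m_0 + 10·m_1 + 2·m_2 = 6(Δ_1 - Δ_0) = 4
  2·m_1 + 8·m_2 + 2·m_3 = 6(Δ_2 - Δ_1) = -6
  2·m_2 + 10·m_3 + 3·m_4 = 6(Δ_3 - Δ_2) = -14
Clamped end conditions give two more equations: 2h_0·m_0 + h_0·m_1 = 6(Δ_0 - p'(-1)) = -10 and h_3·m_3 + 2h_3·m_4 = 6(p'(9) - Δ_3) = -4.
Forward elimination and back-substitution give m_0 = -233/102, m_1 = 21/17, m_2 = -3/4, m_3 = -21/17, m_4 = -5/102.
On [2, 4], p(x) = 3 + 29/68·(x - 2) + 21/34·(x - 2)² - 45/272·(x - 2)³.
With (x - 2) = 3/2: p(7/2) = 9729/2176.

4.4710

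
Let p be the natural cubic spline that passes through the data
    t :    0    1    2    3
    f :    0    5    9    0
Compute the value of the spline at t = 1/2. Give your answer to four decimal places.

Put m_i = p'' at the i-th knot. Here h = (1, 1, 1) and Δ = (5, 4, -9), so the interior equations h_(i-1)·m_(i-1) + 2(h_(i-1)+h_i)·m_i + h_i·m_(i+1) = 6(Δ_i − Δ_(i-1)) read
  1·m_0 + 4·m_1 + 1·m_2 = 6(Δ_1 - Δ_0) = -6
  1·m_1 + 4·m_2 + 1·m_3 = 6(Δ_2 - Δ_1) = -78
Natural end conditions: m_0 = m_3 = 0.
Hence m_0 = 0, m_1 = 18/5, m_2 = -102/5, m_3 = 0.
On [0, 1], p(t) = 0 + 22/5·t + 0·t² + 3/5·t³.
With t = 1/2: p(1/2) = 91/40.

2.2750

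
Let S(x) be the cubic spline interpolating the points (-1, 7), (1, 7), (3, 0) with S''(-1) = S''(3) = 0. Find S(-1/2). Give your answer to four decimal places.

Put σ_i = S'' at the i-th knot. Here h = (2, 2) and Δ = (0, -7/2), so the interior equations h_(i-1)·σ_(i-1) + 2(h_(i-1)+h_i)·σ_i + h_i·σ_(i+1) = 6(Δ_i − Δ_(i-1)) read
  2·σ_0 + 8·σ_1 + 2·σ_2 = 6(Δ_1 - Δ_0) = -21
Natural end conditions: σ_0 = σ_2 = 0.
Forward elimination and back-substitution give σ_0 = 0, σ_1 = -21/8, σ_2 = 0.
On [-1, 1], S(x) = 7 + 7/8·(x + 1) + 0·(x + 1)² - 7/32·(x + 1)³.
With (x + 1) = 1/2: S(-1/2) = 1897/256.

7.4102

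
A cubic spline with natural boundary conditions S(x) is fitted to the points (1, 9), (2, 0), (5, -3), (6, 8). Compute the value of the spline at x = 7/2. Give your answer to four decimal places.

Put M_i = S'' at the i-th knot. Here h = (1, 3, 1) and Δ = (-9, -1, 11), so the interior equations h_(i-1)·M_(i-1) + 2(h_(i-1)+h_i)·M_i + h_i·M_(i+1) = 6(Δ_i − Δ_(i-1)) read
  1·M_0 + 8·M_1 + 3·M_2 = 6(Δ_1 - Δ_0) = 48
  3·M_1 + 8·M_2 + 1·M_3 = 6(Δ_2 - Δ_1) = 72
Natural end conditions: M_0 = M_3 = 0.
Forward elimination and back-substitution give M_0 = 0, M_1 = 168/55, M_2 = 432/55, M_3 = 0.
On [2, 5], S(x) = 0 - 439/55·(x - 2) + 84/55·(x - 2)² + 4/15·(x - 2)³.
With (x - 2) = 3/2: S(7/2) = -84/11.

-7.6364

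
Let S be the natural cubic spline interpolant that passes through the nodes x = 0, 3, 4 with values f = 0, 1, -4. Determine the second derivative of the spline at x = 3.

With M_i denoting the second derivative at x_i, h_i = 3, 1, and Δ_i = (y_(i+1) − y_i)/h_i = 1/3, -5:
  3·M_0 + 8·M_1 + 1·M_2 = 6(Δ_1 - Δ_0) = -32
Natural end conditions: M_0 = M_2 = 0.
Hence M_0 = 0, M_1 = -4, M_2 = 0.

-4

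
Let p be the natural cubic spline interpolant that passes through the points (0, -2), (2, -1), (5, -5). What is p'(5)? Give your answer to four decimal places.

-1.8833

Write m_i for p''(x_i). With h_i = 2, 3 and divided differences Δ_i = 1/2, -4/3, the continuity of p' gives the tridiagonal system
  2·m_0 + 10·m_1 + 3·m_2 = 6(Δ_1 - Δ_0) = -11
Natural end conditions: m_0 = m_2 = 0.
Solving the tridiagonal system: m_0 = 0, m_1 = -11/10, m_2 = 0.
On [2, 5], p'(t) = b_1 + 2c_1·(t - 2) + 3d_1·(t - 2)² with b_1 = Δ_1 - h_1(2m_1 + m_2)/6 = -7/30, c_1 = m_1/2 = -11/20, d_1 = (m_2 - m_1)/(6h_1) = 11/180. So p'(5) = -113/60.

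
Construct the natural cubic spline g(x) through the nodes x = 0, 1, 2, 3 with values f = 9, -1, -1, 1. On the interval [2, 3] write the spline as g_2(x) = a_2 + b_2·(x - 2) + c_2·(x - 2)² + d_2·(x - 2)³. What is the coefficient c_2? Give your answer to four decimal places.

-0.4000

Let σ_i = g''(x_i). Step sizes h_i = 1, 1, 1; slopes of the chords Δ_i = (y_(i+1) - y_i)/h_i = -10, 0, 2.
  1·σ_0 + 4·σ_1 + 1·σ_2 = 6(Δ_1 - Δ_0) = 60
  1·σ_1 + 4·σ_2 + 1·σ_3 = 6(Δ_2 - Δ_1) = 12
Natural end conditions: σ_0 = σ_3 = 0.
Solving the tridiagonal system: σ_0 = 0, σ_1 = 76/5, σ_2 = -4/5, σ_3 = 0.
On [2, 3], with g_2(x) = a_2 + b_2·(x - 2) + c_2·(x - 2)² + d_2·(x - 2)³: c_2 = σ_2/2 = -2/5, d_2 = (σ_3 - σ_2)/(6h_2) = 2/15, b_2 = Δ_2 - h_2(2σ_2 + σ_3)/6 = 34/15.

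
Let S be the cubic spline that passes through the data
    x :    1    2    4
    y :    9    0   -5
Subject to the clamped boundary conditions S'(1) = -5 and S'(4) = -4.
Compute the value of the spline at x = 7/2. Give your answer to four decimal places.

Let m_i = S''(x_i). Step sizes h_i = 1, 2; slopes of the chords Δ_i = (y_(i+1) - y_i)/h_i = -9, -5/2.
  1·m_0 + 6·m_1 + 2·m_2 = 6(Δ_1 - Δ_0) = 39
Clamped end conditions give two more equations: 2h_0·m_0 + h_0·m_1 = 6(Δ_0 - S'(1)) = -24 and h_1·m_1 + 2h_1·m_2 = 6(S'(4) - Δ_1) = -9.
Hence m_0 = -109/6, m_1 = 37/3, m_2 = -101/12.
On [2, 4], S(x) = 0 - 95/12·(x - 2) + 37/6·(x - 2)² - 83/48·(x - 2)³.
With (x - 2) = 3/2: S(7/2) = -491/128.

-3.8359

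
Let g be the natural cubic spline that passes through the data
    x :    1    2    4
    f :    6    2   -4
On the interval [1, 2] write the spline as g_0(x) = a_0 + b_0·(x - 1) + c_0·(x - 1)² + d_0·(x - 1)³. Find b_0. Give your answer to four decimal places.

-4.1667

Put M_i = g'' at the i-th knot. Here h = (1, 2) and Δ = (-4, -3), so the interior equations h_(i-1)·M_(i-1) + 2(h_(i-1)+h_i)·M_i + h_i·M_(i+1) = 6(Δ_i − Δ_(i-1)) read
  1·M_0 + 6·M_1 + 2·M_2 = 6(Δ_1 - Δ_0) = 6
Natural end conditions: M_0 = M_2 = 0.
Solving the tridiagonal system: M_0 = 0, M_1 = 1, M_2 = 0.
On [1, 2], with g_0(x) = a_0 + b_0·(x - 1) + c_0·(x - 1)² + d_0·(x - 1)³: c_0 = M_0/2 = 0, d_0 = (M_1 - M_0)/(6h_0) = 1/6, b_0 = Δ_0 - h_0(2M_0 + M_1)/6 = -25/6.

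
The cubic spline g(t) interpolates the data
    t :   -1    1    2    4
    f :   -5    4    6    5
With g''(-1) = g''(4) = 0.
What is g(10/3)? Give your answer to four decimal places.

Write M_i for g''(x_i). With h_i = 2, 1, 2 and divided differences Δ_i = 9/2, 2, -1/2, the continuity of g' gives the tridiagonal system
  2·M_0 + 6·M_1 + 1·M_2 = 6(Δ_1 - Δ_0) = -15
  1·M_1 + 6·M_2 + 2·M_3 = 6(Δ_2 - Δ_1) = -15
Natural end conditions: M_0 = M_3 = 0.
Solving the tridiagonal system: M_0 = 0, M_1 = -15/7, M_2 = -15/7, M_3 = 0.
On [2, 4], g(t) = 6 + 13/14·(t - 2) - 15/14·(t - 2)² + 5/28·(t - 2)³.
With (t - 2) = 4/3: g(10/3) = 1088/189.

5.7566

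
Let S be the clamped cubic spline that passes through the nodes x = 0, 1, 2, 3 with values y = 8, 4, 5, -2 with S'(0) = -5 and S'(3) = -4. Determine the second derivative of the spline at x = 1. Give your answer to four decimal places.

13.4667

Put m_i = S'' at the i-th knot. Here h = (1, 1, 1) and Δ = (-4, 1, -7), so the interior equations h_(i-1)·m_(i-1) + 2(h_(i-1)+h_i)·m_i + h_i·m_(i+1) = 6(Δ_i − Δ_(i-1)) read
  1·m_0 + 4·m_1 + 1·m_2 = 6(Δ_1 - Δ_0) = 30
  1·m_1 + 4·m_2 + 1·m_3 = 6(Δ_2 - Δ_1) = -48
Clamped end conditions give two more equations: 2h_0·m_0 + h_0·m_1 = 6(Δ_0 - S'(0)) = 6 and h_2·m_2 + 2h_2·m_3 = 6(S'(3) - Δ_2) = 18.
Solving the tridiagonal system: m_0 = -56/15, m_1 = 202/15, m_2 = -302/15, m_3 = 286/15.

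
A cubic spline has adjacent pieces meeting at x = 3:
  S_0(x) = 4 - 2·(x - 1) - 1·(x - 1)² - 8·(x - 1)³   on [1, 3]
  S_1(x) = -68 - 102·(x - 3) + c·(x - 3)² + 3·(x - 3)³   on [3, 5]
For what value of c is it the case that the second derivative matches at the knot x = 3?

S_0''(x) = -2 - 48·(x - 1), so S_0''(3) = -98. On the right, S_1''(3) = 2c, so c = -49.

-49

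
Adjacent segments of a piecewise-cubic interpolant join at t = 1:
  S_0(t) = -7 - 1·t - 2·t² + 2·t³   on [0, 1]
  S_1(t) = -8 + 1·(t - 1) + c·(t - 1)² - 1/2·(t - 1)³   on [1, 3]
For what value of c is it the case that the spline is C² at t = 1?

4

S_0''(t) = -4 + 12·t, so S_0''(1) = 8. On the right, S_1''(1) = 2c, so c = 4.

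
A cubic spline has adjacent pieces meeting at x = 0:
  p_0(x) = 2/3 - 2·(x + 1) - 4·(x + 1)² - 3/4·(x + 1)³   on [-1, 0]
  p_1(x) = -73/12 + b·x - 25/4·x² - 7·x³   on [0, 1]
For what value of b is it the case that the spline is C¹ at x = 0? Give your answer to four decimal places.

-12.2500

p_0'(x) = -2 - 8·(x + 1) - 9/4·(x + 1)², so p_0'(0) = -49/4. On the right, p_1'(0) = b, so b = -49/4.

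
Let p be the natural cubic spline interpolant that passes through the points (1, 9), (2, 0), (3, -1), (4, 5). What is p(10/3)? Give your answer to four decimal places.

0.5062

With m_i denoting the second derivative at x_i, h_i = 1, 1, 1, and Δ_i = (y_(i+1) − y_i)/h_i = -9, -1, 6:
  1·m_0 + 4·m_1 + 1·m_2 = 6(Δ_1 - Δ_0) = 48
  1·m_1 + 4·m_2 + 1·m_3 = 6(Δ_2 - Δ_1) = 42
Natural end conditions: m_0 = m_3 = 0.
Solving: m_0 = 0, m_1 = 10, m_2 = 8, m_3 = 0.
On [3, 4], p(x) = -1 + 10/3·(x - 3) + 4·(x - 3)² - 4/3·(x - 3)³.
With (x - 3) = 1/3: p(10/3) = 41/81.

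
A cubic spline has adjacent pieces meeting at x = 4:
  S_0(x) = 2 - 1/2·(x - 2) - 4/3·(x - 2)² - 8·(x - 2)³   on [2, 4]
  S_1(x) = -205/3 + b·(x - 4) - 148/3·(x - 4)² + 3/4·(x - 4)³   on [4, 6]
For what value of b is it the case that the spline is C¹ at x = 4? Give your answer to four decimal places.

-101.8333

S_0'(x) = -1/2 - 8/3·(x - 2) - 24·(x - 2)², so S_0'(4) = -611/6. On the right, S_1'(4) = b, so b = -611/6.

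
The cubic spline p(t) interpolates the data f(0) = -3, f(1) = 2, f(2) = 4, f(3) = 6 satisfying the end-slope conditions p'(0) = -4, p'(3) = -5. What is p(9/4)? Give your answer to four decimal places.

4.9500

Put σ_i = p'' at the i-th knot. Here h = (1, 1, 1) and Δ = (5, 2, 2), so the interior equations h_(i-1)·σ_(i-1) + 2(h_(i-1)+h_i)·σ_i + h_i·σ_(i+1) = 6(Δ_i − Δ_(i-1)) read
  1·σ_0 + 4·σ_1 + 1·σ_2 = 6(Δ_1 - Δ_0) = -18
  1·σ_1 + 4·σ_2 + 1·σ_3 = 6(Δ_2 - Δ_1) = 0
Clamped end conditions give two more equations: 2h_0·σ_0 + h_0·σ_1 = 6(Δ_0 - p'(0)) = 54 and h_2·σ_2 + 2h_2·σ_3 = 6(p'(3) - Δ_2) = -42.
Forward elimination and back-substitution give σ_0 = 524/15, σ_1 = -238/15, σ_2 = 158/15, σ_3 = -394/15.
On [2, 3], p(t) = 4 + 43/15·(t - 2) + 79/15·(t - 2)² - 92/15·(t - 2)³.
With (t - 2) = 1/4: p(9/4) = 99/20.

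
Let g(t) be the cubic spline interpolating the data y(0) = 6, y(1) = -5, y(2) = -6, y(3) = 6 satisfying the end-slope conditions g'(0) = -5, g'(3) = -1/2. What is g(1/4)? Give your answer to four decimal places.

Put σ_i = g'' at the i-th knot. Here h = (1, 1, 1) and Δ = (-11, -1, 12), so the interior equations h_(i-1)·σ_(i-1) + 2(h_(i-1)+h_i)·σ_i + h_i·σ_(i+1) = 6(Δ_i − Δ_(i-1)) read
  1·σ_0 + 4·σ_1 + 1·σ_2 = 6(Δ_1 - Δ_0) = 60
  1·σ_1 + 4·σ_2 + 1·σ_3 = 6(Δ_2 - Δ_1) = 78
Clamped end conditions give two more equations: 2h_0·σ_0 + h_0·σ_1 = 6(Δ_0 - g'(0)) = -36 and h_2·σ_2 + 2h_2·σ_3 = 6(g'(3) - Δ_2) = -75.
Solving the tridiagonal system: σ_0 = -25, σ_1 = 14, σ_2 = 29, σ_3 = -52.
On [0, 1], g(t) = 6 - 5·t - 25/2·t² + 13/2·t³.
With t = 1/4: g(1/4) = 521/128.

4.0703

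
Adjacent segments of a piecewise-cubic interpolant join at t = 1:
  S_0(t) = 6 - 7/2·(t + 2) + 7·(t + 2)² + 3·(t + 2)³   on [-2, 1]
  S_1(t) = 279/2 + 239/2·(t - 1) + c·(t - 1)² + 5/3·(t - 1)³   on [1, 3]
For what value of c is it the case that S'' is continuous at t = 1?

34

S_0''(t) = 14 + 18·(t + 2), so S_0''(1) = 68. On the right, S_1''(1) = 2c, so c = 34.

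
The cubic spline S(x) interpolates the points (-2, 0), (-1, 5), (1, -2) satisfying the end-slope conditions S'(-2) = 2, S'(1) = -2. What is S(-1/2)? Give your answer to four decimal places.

Let σ_i = S''(x_i). Step sizes h_i = 1, 2; slopes of the chords Δ_i = (y_(i+1) - y_i)/h_i = 5, -7/2.
  1·σ_0 + 6·σ_1 + 2·σ_2 = 6(Δ_1 - Δ_0) = -51
Clamped end conditions give two more equations: 2h_0·σ_0 + h_0·σ_1 = 6(Δ_0 - S'(-2)) = 18 and h_1·σ_1 + 2h_1·σ_2 = 6(S'(1) - Δ_1) = 9.
Solving the tridiagonal system: σ_0 = 97/6, σ_1 = -43/3, σ_2 = 113/12.
On [-1, 1], S(x) = 5 + 35/12·(x + 1) - 43/6·(x + 1)² + 95/48·(x + 1)³.
With (x + 1) = 1/2: S(-1/2) = 629/128.

4.9141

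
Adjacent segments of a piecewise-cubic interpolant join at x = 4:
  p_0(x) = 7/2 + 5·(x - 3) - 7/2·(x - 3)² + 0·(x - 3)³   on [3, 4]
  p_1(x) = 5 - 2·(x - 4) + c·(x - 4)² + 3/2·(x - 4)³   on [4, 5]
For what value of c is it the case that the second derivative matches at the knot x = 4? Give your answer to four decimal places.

p_0''(x) = -7 + 0·(x - 3), so p_0''(4) = -7. On the right, p_1''(4) = 2c, so c = -7/2.

-3.5000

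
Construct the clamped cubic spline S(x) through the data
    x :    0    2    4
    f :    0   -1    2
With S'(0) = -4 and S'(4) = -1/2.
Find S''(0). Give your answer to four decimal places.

Let m_i = S''(x_i). Step sizes h_i = 2, 2; slopes of the chords Δ_i = (y_(i+1) - y_i)/h_i = -1/2, 3/2.
  2·m_0 + 8·m_1 + 2·m_2 = 6(Δ_1 - Δ_0) = 12
Clamped end conditions give two more equations: 2h_0·m_0 + h_0·m_1 = 6(Δ_0 - S'(0)) = 21 and h_1·m_1 + 2h_1·m_2 = 6(S'(4) - Δ_1) = -12.
Solving the tridiagonal system: m_0 = 37/8, m_1 = 5/4, m_2 = -29/8.

4.6250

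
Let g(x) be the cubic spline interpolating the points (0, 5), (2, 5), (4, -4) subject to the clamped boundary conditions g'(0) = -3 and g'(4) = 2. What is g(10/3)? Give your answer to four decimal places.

-2.7222

With σ_i denoting the second derivative at x_i, h_i = 2, 2, and Δ_i = (y_(i+1) − y_i)/h_i = 0, -9/2:
  2·σ_0 + 8·σ_1 + 2·σ_2 = 6(Δ_1 - Δ_0) = -27
Clamped end conditions give two more equations: 2h_0·σ_0 + h_0·σ_1 = 6(Δ_0 - g'(0)) = 18 and h_1·σ_1 + 2h_1·σ_2 = 6(g'(4) - Δ_1) = 39.
Solving the tridiagonal system: σ_0 = 73/8, σ_1 = -37/4, σ_2 = 115/8.
On [2, 4], g(x) = 5 - 25/8·(x - 2) - 37/8·(x - 2)² + 63/32·(x - 2)³.
With (x - 2) = 4/3: g(10/3) = -49/18.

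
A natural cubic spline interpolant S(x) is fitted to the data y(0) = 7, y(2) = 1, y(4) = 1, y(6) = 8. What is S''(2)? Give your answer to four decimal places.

Let M_i = S''(x_i). Step sizes h_i = 2, 2, 2; slopes of the chords Δ_i = (y_(i+1) - y_i)/h_i = -3, 0, 7/2.
  2·M_0 + 8·M_1 + 2·M_2 = 6(Δ_1 - Δ_0) = 18
  2·M_1 + 8·M_2 + 2·M_3 = 6(Δ_2 - Δ_1) = 21
Natural end conditions: M_0 = M_3 = 0.
Solving: M_0 = 0, M_1 = 17/10, M_2 = 11/5, M_3 = 0.

1.7000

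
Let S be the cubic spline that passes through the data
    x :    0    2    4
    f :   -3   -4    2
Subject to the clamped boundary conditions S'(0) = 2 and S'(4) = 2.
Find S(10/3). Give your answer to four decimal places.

Let m_i = S''(x_i). Step sizes h_i = 2, 2; slopes of the chords Δ_i = (y_(i+1) - y_i)/h_i = -1/2, 3.
  2·m_0 + 8·m_1 + 2·m_2 = 6(Δ_1 - Δ_0) = 21
Clamped end conditions give two more equations: 2h_0·m_0 + h_0·m_1 = 6(Δ_0 - S'(0)) = -15 and h_1·m_1 + 2h_1·m_2 = 6(S'(4) - Δ_1) = -6.
Solving the tridiagonal system: m_0 = -51/8, m_1 = 21/4, m_2 = -33/8.
On [2, 4], S(x) = -4 + 7/8·(x - 2) + 21/8·(x - 2)² - 25/32·(x - 2)³.
With (x - 2) = 4/3: S(10/3) = -1/54.

-0.0185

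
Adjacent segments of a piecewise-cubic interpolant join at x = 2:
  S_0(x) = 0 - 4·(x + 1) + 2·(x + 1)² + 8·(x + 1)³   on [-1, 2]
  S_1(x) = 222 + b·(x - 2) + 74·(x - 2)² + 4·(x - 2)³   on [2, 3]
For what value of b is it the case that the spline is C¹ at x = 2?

S_0'(x) = -4 + 4·(x + 1) + 24·(x + 1)², so S_0'(2) = 224. On the right, S_1'(2) = b, so b = 224.

224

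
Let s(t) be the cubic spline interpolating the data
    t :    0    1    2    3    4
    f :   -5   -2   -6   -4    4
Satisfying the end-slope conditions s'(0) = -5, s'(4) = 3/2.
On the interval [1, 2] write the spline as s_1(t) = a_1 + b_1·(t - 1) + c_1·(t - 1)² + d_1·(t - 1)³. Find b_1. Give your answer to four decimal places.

1.4732

Let m_i = s''(x_i). Step sizes h_i = 1, 1, 1, 1; slopes of the chords Δ_i = (y_(i+1) - y_i)/h_i = 3, -4, 2, 8.
  1·m_0 + 4·m_1 + 1·m_2 = 6(Δ_1 - Δ_0) = -42
  1·m_1 + 4·m_2 + 1·m_3 = 6(Δ_2 - Δ_1) = 36
  1·m_2 + 4·m_3 + 1·m_4 = 6(Δ_3 - Δ_2) = 36
Clamped end conditions give two more equations: 2h_0·m_0 + h_0·m_1 = 6(Δ_0 - s'(0)) = 48 and h_3·m_3 + 2h_3·m_4 = 6(s'(4) - Δ_3) = -39.
Hence m_0 = 1963/56, m_1 = -619/28, m_2 = 91/8, m_3 = 353/28, m_4 = -1445/56.
On [1, 2], with s_1(t) = a_1 + b_1·(t - 1) + c_1·(t - 1)² + d_1·(t - 1)³: c_1 = m_1/2 = -619/56, d_1 = (m_2 - m_1)/(6h_1) = 625/112, b_1 = Δ_1 - h_1(2m_1 + m_2)/6 = 165/112.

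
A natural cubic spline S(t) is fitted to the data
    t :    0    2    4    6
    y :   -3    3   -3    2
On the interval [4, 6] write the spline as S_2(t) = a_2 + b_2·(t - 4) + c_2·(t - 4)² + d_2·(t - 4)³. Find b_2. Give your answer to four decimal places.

-1.2333

Let m_i = S''(x_i). Step sizes h_i = 2, 2, 2; slopes of the chords Δ_i = (y_(i+1) - y_i)/h_i = 3, -3, 5/2.
  2·m_0 + 8·m_1 + 2·m_2 = 6(Δ_1 - Δ_0) = -36
  2·m_1 + 8·m_2 + 2·m_3 = 6(Δ_2 - Δ_1) = 33
Natural end conditions: m_0 = m_3 = 0.
Hence m_0 = 0, m_1 = -59/10, m_2 = 28/5, m_3 = 0.
On [4, 6], with S_2(t) = a_2 + b_2·(t - 4) + c_2·(t - 4)² + d_2·(t - 4)³: c_2 = m_2/2 = 14/5, d_2 = (m_3 - m_2)/(6h_2) = -7/15, b_2 = Δ_2 - h_2(2m_2 + m_3)/6 = -37/30.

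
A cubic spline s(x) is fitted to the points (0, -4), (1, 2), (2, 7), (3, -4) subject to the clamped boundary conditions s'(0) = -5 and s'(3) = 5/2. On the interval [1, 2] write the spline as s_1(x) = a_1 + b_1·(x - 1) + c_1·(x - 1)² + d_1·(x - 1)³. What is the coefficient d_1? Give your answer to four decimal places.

Put m_i = s'' at the i-th knot. Here h = (1, 1, 1) and Δ = (6, 5, -11), so the interior equations h_(i-1)·m_(i-1) + 2(h_(i-1)+h_i)·m_i + h_i·m_(i+1) = 6(Δ_i − Δ_(i-1)) read
  1·m_0 + 4·m_1 + 1·m_2 = 6(Δ_1 - Δ_0) = -6
  1·m_1 + 4·m_2 + 1·m_3 = 6(Δ_2 - Δ_1) = -96
Clamped end conditions give two more equations: 2h_0·m_0 + h_0·m_1 = 6(Δ_0 - s'(0)) = 66 and h_2·m_2 + 2h_2·m_3 = 6(s'(3) - Δ_2) = 81.
Solving: m_0 = 33, m_1 = 0, m_2 = -39, m_3 = 60.
On [1, 2], with s_1(x) = a_1 + b_1·(x - 1) + c_1·(x - 1)² + d_1·(x - 1)³: c_1 = m_1/2 = 0, d_1 = (m_2 - m_1)/(6h_1) = -13/2, b_1 = Δ_1 - h_1(2m_1 + m_2)/6 = 23/2.

-6.5000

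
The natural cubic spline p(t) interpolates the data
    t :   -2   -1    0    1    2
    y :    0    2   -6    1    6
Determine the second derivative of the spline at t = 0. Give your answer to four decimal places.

Put M_i = p'' at the i-th knot. Here h = (1, 1, 1, 1) and Δ = (2, -8, 7, 5), so the interior equations h_(i-1)·M_(i-1) + 2(h_(i-1)+h_i)·M_i + h_i·M_(i+1) = 6(Δ_i − Δ_(i-1)) read
  1·M_0 + 4·M_1 + 1·M_2 = 6(Δ_1 - Δ_0) = -60
  1·M_1 + 4·M_2 + 1·M_3 = 6(Δ_2 - Δ_1) = 90
  1·M_2 + 4·M_3 + 1·M_4 = 6(Δ_3 - Δ_2) = -12
Natural end conditions: M_0 = M_4 = 0.
Forward elimination and back-substitution give M_0 = 0, M_1 = -159/7, M_2 = 216/7, M_3 = -75/7, M_4 = 0.

30.8571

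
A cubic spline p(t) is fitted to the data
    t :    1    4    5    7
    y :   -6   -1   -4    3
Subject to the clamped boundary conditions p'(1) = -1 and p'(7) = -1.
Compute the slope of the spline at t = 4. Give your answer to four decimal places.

-2.5357

Write m_i for p''(x_i). With h_i = 3, 1, 2 and divided differences Δ_i = 5/3, -3, 7/2, the continuity of p' gives the tridiagonal system
  3·m_0 + 8·m_1 + 1·m_2 = 6(Δ_1 - Δ_0) = -28
  1·m_1 + 6·m_2 + 2·m_3 = 6(Δ_2 - Δ_1) = 39
Clamped end conditions give two more equations: 2h_0·m_0 + h_0·m_1 = 6(Δ_0 - p'(1)) = 16 and h_2·m_2 + 2h_2·m_3 = 6(p'(7) - Δ_2) = -27.
Hence m_0 = 89/14, m_1 = -155/21, m_2 = 503/42, m_3 = -535/42.
On [4, 5], p'(t) = b_1 + 2c_1·(t - 4) + 3d_1·(t - 4)² with b_1 = Δ_1 - h_1(2m_1 + m_2)/6 = -71/28, c_1 = m_1/2 = -155/42, d_1 = (m_2 - m_1)/(6h_1) = 271/84. So p'(4) = -71/28.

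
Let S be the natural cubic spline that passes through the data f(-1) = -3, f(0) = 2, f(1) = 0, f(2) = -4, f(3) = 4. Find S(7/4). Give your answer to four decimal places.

-3.8429

With M_i denoting the second derivative at x_i, h_i = 1, 1, 1, 1, and Δ_i = (y_(i+1) − y_i)/h_i = 5, -2, -4, 8:
  1·M_0 + 4·M_1 + 1·M_2 = 6(Δ_1 - Δ_0) = -42
  1·M_1 + 4·M_2 + 1·M_3 = 6(Δ_2 - Δ_1) = -12
  1·M_2 + 4·M_3 + 1·M_4 = 6(Δ_3 - Δ_2) = 72
Natural end conditions: M_0 = M_4 = 0.
Forward elimination and back-substitution give M_0 = 0, M_1 = -255/28, M_2 = -39/7, M_3 = 543/28, M_4 = 0.
On [1, 2], S(x) = 0 - 43/8·(x - 1) - 39/14·(x - 1)² + 233/56·(x - 1)³.
With (x - 1) = 3/4: S(7/4) = -13773/3584.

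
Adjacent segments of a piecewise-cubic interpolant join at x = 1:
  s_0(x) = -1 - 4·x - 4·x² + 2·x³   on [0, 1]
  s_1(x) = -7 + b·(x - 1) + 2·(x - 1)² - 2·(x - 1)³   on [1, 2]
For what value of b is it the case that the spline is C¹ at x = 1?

s_0'(x) = -4 - 8·x + 6·x², so s_0'(1) = -6. On the right, s_1'(1) = b, so b = -6.

-6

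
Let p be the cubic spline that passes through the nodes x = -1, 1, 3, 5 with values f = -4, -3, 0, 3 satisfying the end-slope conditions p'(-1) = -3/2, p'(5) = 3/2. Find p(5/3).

Write M_i for p''(x_i). With h_i = 2, 2, 2 and divided differences Δ_i = 1/2, 3/2, 3/2, the continuity of p' gives the tridiagonal system
  2·M_0 + 8·M_1 + 2·M_2 = 6(Δ_1 - Δ_0) = 6
  2·M_1 + 8·M_2 + 2·M_3 = 6(Δ_2 - Δ_1) = 0
Clamped end conditions give two more equations: 2h_0·M_0 + h_0·M_1 = 6(Δ_0 - p'(-1)) = 12 and h_2·M_2 + 2h_2·M_3 = 6(p'(5) - Δ_2) = 0.
Forward elimination and back-substitution give M_0 = 3, M_1 = 0, M_2 = 0, M_3 = 0.
On [1, 3], p(x) = -3 + 3/2·(x - 1) + 0·(x - 1)² + 0·(x - 1)³.
With (x - 1) = 2/3: p(5/3) = -2.

-2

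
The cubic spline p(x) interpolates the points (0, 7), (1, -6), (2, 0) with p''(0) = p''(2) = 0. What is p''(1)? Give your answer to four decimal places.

Put σ_i = p'' at the i-th knot. Here h = (1, 1) and Δ = (-13, 6), so the interior equations h_(i-1)·σ_(i-1) + 2(h_(i-1)+h_i)·σ_i + h_i·σ_(i+1) = 6(Δ_i − Δ_(i-1)) read
  1·σ_0 + 4·σ_1 + 1·σ_2 = 6(Δ_1 - Δ_0) = 114
Natural end conditions: σ_0 = σ_2 = 0.
Solving the tridiagonal system: σ_0 = 0, σ_1 = 57/2, σ_2 = 0.

28.5000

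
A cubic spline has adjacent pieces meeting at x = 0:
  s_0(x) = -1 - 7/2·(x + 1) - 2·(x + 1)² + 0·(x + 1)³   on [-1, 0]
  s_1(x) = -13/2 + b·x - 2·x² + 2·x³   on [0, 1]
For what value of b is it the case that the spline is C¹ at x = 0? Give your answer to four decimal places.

s_0'(x) = -7/2 - 4·(x + 1) + 0·(x + 1)², so s_0'(0) = -15/2. On the right, s_1'(0) = b, so b = -15/2.

-7.5000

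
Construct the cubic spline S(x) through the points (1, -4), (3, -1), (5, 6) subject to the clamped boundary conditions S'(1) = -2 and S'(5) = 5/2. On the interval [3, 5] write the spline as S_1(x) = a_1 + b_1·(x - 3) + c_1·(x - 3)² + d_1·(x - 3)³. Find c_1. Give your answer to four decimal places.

Let m_i = S''(x_i). Step sizes h_i = 2, 2; slopes of the chords Δ_i = (y_(i+1) - y_i)/h_i = 3/2, 7/2.
  2·m_0 + 8·m_1 + 2·m_2 = 6(Δ_1 - Δ_0) = 12
Clamped end conditions give two more equations: 2h_0·m_0 + h_0·m_1 = 6(Δ_0 - S'(1)) = 21 and h_1·m_1 + 2h_1·m_2 = 6(S'(5) - Δ_1) = -6.
Solving the tridiagonal system: m_0 = 39/8, m_1 = 3/4, m_2 = -15/8.
On [3, 5], with S_1(x) = a_1 + b_1·(x - 3) + c_1·(x - 3)² + d_1·(x - 3)³: c_1 = m_1/2 = 3/8, d_1 = (m_2 - m_1)/(6h_1) = -7/32, b_1 = Δ_1 - h_1(2m_1 + m_2)/6 = 29/8.

0.3750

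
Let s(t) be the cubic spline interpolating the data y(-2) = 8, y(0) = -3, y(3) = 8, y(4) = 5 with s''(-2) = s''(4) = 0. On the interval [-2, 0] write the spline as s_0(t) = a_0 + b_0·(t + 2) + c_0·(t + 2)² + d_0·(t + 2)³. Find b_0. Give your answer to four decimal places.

Let M_i = s''(x_i). Step sizes h_i = 2, 3, 1; slopes of the chords Δ_i = (y_(i+1) - y_i)/h_i = -11/2, 11/3, -3.
  2·M_0 + 10·M_1 + 3·M_2 = 6(Δ_1 - Δ_0) = 55
  3·M_1 + 8·M_2 + 1·M_3 = 6(Δ_2 - Δ_1) = -40
Natural end conditions: M_0 = M_3 = 0.
Solving: M_0 = 0, M_1 = 560/71, M_2 = -565/71, M_3 = 0.
On [-2, 0], with s_0(t) = a_0 + b_0·(t + 2) + c_0·(t + 2)² + d_0·(t + 2)³: c_0 = M_0/2 = 0, d_0 = (M_1 - M_0)/(6h_0) = 140/213, b_0 = Δ_0 - h_0(2M_0 + M_1)/6 = -3463/426.

-8.1291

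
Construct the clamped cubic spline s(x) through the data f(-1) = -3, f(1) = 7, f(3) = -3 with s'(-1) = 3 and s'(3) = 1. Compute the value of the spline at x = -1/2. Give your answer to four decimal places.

Write M_i for s''(x_i). With h_i = 2, 2 and divided differences Δ_i = 5, -5, the continuity of s' gives the tridiagonal system
  2·M_0 + 8·M_1 + 2·M_2 = 6(Δ_1 - Δ_0) = -60
Clamped end conditions give two more equations: 2h_0·M_0 + h_0·M_1 = 6(Δ_0 - s'(-1)) = 12 and h_1·M_1 + 2h_1·M_2 = 6(s'(3) - Δ_1) = 36.
Forward elimination and back-substitution give M_0 = 10, M_1 = -14, M_2 = 16.
On [-1, 1], s(x) = -3 + 3·(x + 1) + 5·(x + 1)² - 2·(x + 1)³.
With (x + 1) = 1/2: s(-1/2) = -1/2.

-0.5000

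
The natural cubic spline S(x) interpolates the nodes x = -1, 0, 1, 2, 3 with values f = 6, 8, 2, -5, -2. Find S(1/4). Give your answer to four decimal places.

7.2215

Write M_i for S''(x_i). With h_i = 1, 1, 1, 1 and divided differences Δ_i = 2, -6, -7, 3, the continuity of S' gives the tridiagonal system
  1·M_0 + 4·M_1 + 1·M_2 = 6(Δ_1 - Δ_0) = -48
  1·M_1 + 4·M_2 + 1·M_3 = 6(Δ_2 - Δ_1) = -6
  1·M_2 + 4·M_3 + 1·M_4 = 6(Δ_3 - Δ_2) = 60
Natural end conditions: M_0 = M_4 = 0.
Forward elimination and back-substitution give M_0 = 0, M_1 = -159/14, M_2 = -18/7, M_3 = 219/14, M_4 = 0.
On [0, 1], S(x) = 8 - 25/14·x - 159/28·x² + 41/28·x³.
With x = 1/4: S(1/4) = 12941/1792.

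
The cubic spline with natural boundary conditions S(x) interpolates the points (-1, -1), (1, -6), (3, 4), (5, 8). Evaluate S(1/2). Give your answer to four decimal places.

Let m_i = S''(x_i). Step sizes h_i = 2, 2, 2; slopes of the chords Δ_i = (y_(i+1) - y_i)/h_i = -5/2, 5, 2.
  2·m_0 + 8·m_1 + 2·m_2 = 6(Δ_1 - Δ_0) = 45
  2·m_1 + 8·m_2 + 2·m_3 = 6(Δ_2 - Δ_1) = -18
Natural end conditions: m_0 = m_3 = 0.
Solving the tridiagonal system: m_0 = 0, m_1 = 33/5, m_2 = -39/10, m_3 = 0.
On [-1, 1], S(x) = -1 - 47/10·(x + 1) + 0·(x + 1)² + 11/20·(x + 1)³.
With (x + 1) = 3/2: S(1/2) = -991/160.

-6.1938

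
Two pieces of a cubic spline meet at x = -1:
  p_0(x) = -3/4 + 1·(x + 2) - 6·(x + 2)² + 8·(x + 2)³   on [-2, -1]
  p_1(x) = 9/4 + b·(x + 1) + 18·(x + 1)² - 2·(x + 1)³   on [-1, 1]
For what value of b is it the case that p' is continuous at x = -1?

13

p_0'(x) = 1 - 12·(x + 2) + 24·(x + 2)², so p_0'(-1) = 13. On the right, p_1'(-1) = b, so b = 13.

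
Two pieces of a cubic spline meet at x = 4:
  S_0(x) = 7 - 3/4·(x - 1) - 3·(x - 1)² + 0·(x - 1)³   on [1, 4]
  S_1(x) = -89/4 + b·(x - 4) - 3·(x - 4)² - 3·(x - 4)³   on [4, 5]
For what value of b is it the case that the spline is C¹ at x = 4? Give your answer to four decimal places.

-18.7500

S_0'(x) = -3/4 - 6·(x - 1) + 0·(x - 1)², so S_0'(4) = -75/4. On the right, S_1'(4) = b, so b = -75/4.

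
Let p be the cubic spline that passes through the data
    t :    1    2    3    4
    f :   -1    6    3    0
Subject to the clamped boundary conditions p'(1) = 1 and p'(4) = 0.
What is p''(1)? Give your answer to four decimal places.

29.7333

Write m_i for p''(x_i). With h_i = 1, 1, 1 and divided differences Δ_i = 7, -3, -3, the continuity of p' gives the tridiagonal system
  1·m_0 + 4·m_1 + 1·m_2 = 6(Δ_1 - Δ_0) = -60
  1·m_1 + 4·m_2 + 1·m_3 = 6(Δ_2 - Δ_1) = 0
Clamped end conditions give two more equations: 2h_0·m_0 + h_0·m_1 = 6(Δ_0 - p'(1)) = 36 and h_2·m_2 + 2h_2·m_3 = 6(p'(4) - Δ_2) = 18.
Solving the tridiagonal system: m_0 = 446/15, m_1 = -352/15, m_2 = 62/15, m_3 = 104/15.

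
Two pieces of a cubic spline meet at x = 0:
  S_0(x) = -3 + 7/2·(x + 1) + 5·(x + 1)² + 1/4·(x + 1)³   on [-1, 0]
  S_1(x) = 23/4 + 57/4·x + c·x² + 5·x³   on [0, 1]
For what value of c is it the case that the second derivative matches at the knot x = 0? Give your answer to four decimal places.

5.7500

S_0''(x) = 10 + 3/2·(x + 1), so S_0''(0) = 23/2. On the right, S_1''(0) = 2c, so c = 23/4.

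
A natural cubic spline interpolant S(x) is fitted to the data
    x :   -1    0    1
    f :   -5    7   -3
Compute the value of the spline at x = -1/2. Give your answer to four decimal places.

3.0625

With M_i denoting the second derivative at x_i, h_i = 1, 1, and Δ_i = (y_(i+1) − y_i)/h_i = 12, -10:
  1·M_0 + 4·M_1 + 1·M_2 = 6(Δ_1 - Δ_0) = -132
Natural end conditions: M_0 = M_2 = 0.
Solving: M_0 = 0, M_1 = -33, M_2 = 0.
On [-1, 0], S(x) = -5 + 35/2·(x + 1) + 0·(x + 1)² - 11/2·(x + 1)³.
With (x + 1) = 1/2: S(-1/2) = 49/16.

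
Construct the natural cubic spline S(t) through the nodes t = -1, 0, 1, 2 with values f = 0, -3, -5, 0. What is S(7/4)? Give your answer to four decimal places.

With σ_i denoting the second derivative at x_i, h_i = 1, 1, 1, and Δ_i = (y_(i+1) − y_i)/h_i = -3, -2, 5:
  1·σ_0 + 4·σ_1 + 1·σ_2 = 6(Δ_1 - Δ_0) = 6
  1·σ_1 + 4·σ_2 + 1·σ_3 = 6(Δ_2 - Δ_1) = 42
Natural end conditions: σ_0 = σ_3 = 0.
Solving the tridiagonal system: σ_0 = 0, σ_1 = -6/5, σ_2 = 54/5, σ_3 = 0.
On [1, 2], S(t) = -5 + 7/5·(t - 1) + 27/5·(t - 1)² - 9/5·(t - 1)³.
With (t - 1) = 3/4: S(7/4) = -107/64.

-1.6719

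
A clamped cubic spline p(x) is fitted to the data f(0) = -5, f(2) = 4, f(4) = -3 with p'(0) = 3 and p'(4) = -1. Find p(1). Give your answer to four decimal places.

0.1875

Put σ_i = p'' at the i-th knot. Here h = (2, 2) and Δ = (9/2, -7/2), so the interior equations h_(i-1)·σ_(i-1) + 2(h_(i-1)+h_i)·σ_i + h_i·σ_(i+1) = 6(Δ_i − Δ_(i-1)) read
  2·σ_0 + 8·σ_1 + 2·σ_2 = 6(Δ_1 - Δ_0) = -48
Clamped end conditions give two more equations: 2h_0·σ_0 + h_0·σ_1 = 6(Δ_0 - p'(0)) = 9 and h_1·σ_1 + 2h_1·σ_2 = 6(p'(4) - Δ_1) = 15.
Solving: σ_0 = 29/4, σ_1 = -10, σ_2 = 35/4.
On [0, 2], p(x) = -5 + 3·x + 29/8·x² - 23/16·x³.
With x = 1: p(1) = 3/16.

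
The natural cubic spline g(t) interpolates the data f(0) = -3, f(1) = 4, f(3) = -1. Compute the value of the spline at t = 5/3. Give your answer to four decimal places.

4.6790

With M_i denoting the second derivative at x_i, h_i = 1, 2, and Δ_i = (y_(i+1) − y_i)/h_i = 7, -5/2:
  1·M_0 + 6·M_1 + 2·M_2 = 6(Δ_1 - Δ_0) = -57
Natural end conditions: M_0 = M_2 = 0.
Solving: M_0 = 0, M_1 = -19/2, M_2 = 0.
On [1, 3], g(t) = 4 + 23/6·(t - 1) - 19/4·(t - 1)² + 19/24·(t - 1)³.
With (t - 1) = 2/3: g(5/3) = 379/81.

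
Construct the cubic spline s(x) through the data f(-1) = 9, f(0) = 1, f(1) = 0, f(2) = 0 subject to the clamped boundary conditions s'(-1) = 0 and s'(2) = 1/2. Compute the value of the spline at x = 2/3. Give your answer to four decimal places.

Write σ_i for s''(x_i). With h_i = 1, 1, 1 and divided differences Δ_i = -8, -1, 0, the continuity of s' gives the tridiagonal system
  1·σ_0 + 4·σ_1 + 1·σ_2 = 6(Δ_1 - Δ_0) = 42
  1·σ_1 + 4·σ_2 + 1·σ_3 = 6(Δ_2 - Δ_1) = 6
Clamped end conditions give two more equations: 2h_0·σ_0 + h_0·σ_1 = 6(Δ_0 - s'(-1)) = -48 and h_2·σ_2 + 2h_2·σ_3 = 6(s'(2) - Δ_2) = 3.
Hence σ_0 = -511/15, σ_1 = 302/15, σ_2 = -67/15, σ_3 = 56/15.
On [0, 1], s(x) = 1 - 209/30·x + 151/15·x² - 41/10·x³.
With x = 2/3: s(2/3) = -52/135.

-0.3852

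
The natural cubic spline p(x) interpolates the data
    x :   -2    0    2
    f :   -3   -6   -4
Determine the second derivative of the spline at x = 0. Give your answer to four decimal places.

1.8750

Let M_i = p''(x_i). Step sizes h_i = 2, 2; slopes of the chords Δ_i = (y_(i+1) - y_i)/h_i = -3/2, 1.
  2·M_0 + 8·M_1 + 2·M_2 = 6(Δ_1 - Δ_0) = 15
Natural end conditions: M_0 = M_2 = 0.
Solving the tridiagonal system: M_0 = 0, M_1 = 15/8, M_2 = 0.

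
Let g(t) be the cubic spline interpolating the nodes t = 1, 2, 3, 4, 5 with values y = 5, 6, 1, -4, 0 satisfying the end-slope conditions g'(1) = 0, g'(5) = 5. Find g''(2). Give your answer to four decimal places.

-10.8571

Write σ_i for g''(x_i). With h_i = 1, 1, 1, 1 and divided differences Δ_i = 1, -5, -5, 4, the continuity of g' gives the tridiagonal system
  1·σ_0 + 4·σ_1 + 1·σ_2 = 6(Δ_1 - Δ_0) = -36
  1·σ_1 + 4·σ_2 + 1·σ_3 = 6(Δ_2 - Δ_1) = 0
  1·σ_2 + 4·σ_3 + 1·σ_4 = 6(Δ_3 - Δ_2) = 54
Clamped end conditions give two more equations: 2h_0·σ_0 + h_0·σ_1 = 6(Δ_0 - g'(1)) = 6 and h_3·σ_3 + 2h_3·σ_4 = 6(g'(5) - Δ_3) = 6.
Hence σ_0 = 59/7, σ_1 = -76/7, σ_2 = -1, σ_3 = 104/7, σ_4 = -31/7.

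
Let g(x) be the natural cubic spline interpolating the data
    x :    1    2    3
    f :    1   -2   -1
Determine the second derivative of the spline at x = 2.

Put m_i = g'' at the i-th knot. Here h = (1, 1) and Δ = (-3, 1), so the interior equations h_(i-1)·m_(i-1) + 2(h_(i-1)+h_i)·m_i + h_i·m_(i+1) = 6(Δ_i − Δ_(i-1)) read
  1·m_0 + 4·m_1 + 1·m_2 = 6(Δ_1 - Δ_0) = 24
Natural end conditions: m_0 = m_2 = 0.
Forward elimination and back-substitution give m_0 = 0, m_1 = 6, m_2 = 0.

6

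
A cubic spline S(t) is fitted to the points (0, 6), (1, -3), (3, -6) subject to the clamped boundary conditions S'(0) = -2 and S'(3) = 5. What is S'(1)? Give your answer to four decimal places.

Put m_i = S'' at the i-th knot. Here h = (1, 2) and Δ = (-9, -3/2), so the interior equations h_(i-1)·m_(i-1) + 2(h_(i-1)+h_i)·m_i + h_i·m_(i+1) = 6(Δ_i − Δ_(i-1)) read
  1·m_0 + 6·m_1 + 2·m_2 = 6(Δ_1 - Δ_0) = 45
Clamped end conditions give two more equations: 2h_0·m_0 + h_0·m_1 = 6(Δ_0 - S'(0)) = -42 and h_1·m_1 + 2h_1·m_2 = 6(S'(3) - Δ_1) = 39.
Solving: m_0 = -157/6, m_1 = 31/3, m_2 = 55/12.
On [1, 3], S'(t) = b_1 + 2c_1·(t - 1) + 3d_1·(t - 1)² with b_1 = Δ_1 - h_1(2m_1 + m_2)/6 = -119/12, c_1 = m_1/2 = 31/6, d_1 = (m_2 - m_1)/(6h_1) = -23/48. So S'(1) = -119/12.

-9.9167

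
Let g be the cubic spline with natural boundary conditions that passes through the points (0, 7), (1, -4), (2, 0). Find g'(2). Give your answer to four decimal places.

7.7500

With M_i denoting the second derivative at x_i, h_i = 1, 1, and Δ_i = (y_(i+1) − y_i)/h_i = -11, 4:
  1·M_0 + 4·M_1 + 1·M_2 = 6(Δ_1 - Δ_0) = 90
Natural end conditions: M_0 = M_2 = 0.
Solving the tridiagonal system: M_0 = 0, M_1 = 45/2, M_2 = 0.
On [1, 2], g'(x) = b_1 + 2c_1·(x - 1) + 3d_1·(x - 1)² with b_1 = Δ_1 - h_1(2M_1 + M_2)/6 = -7/2, c_1 = M_1/2 = 45/4, d_1 = (M_2 - M_1)/(6h_1) = -15/4. So g'(2) = 31/4.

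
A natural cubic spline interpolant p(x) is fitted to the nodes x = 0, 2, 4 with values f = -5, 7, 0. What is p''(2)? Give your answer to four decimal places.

Put m_i = p'' at the i-th knot. Here h = (2, 2) and Δ = (6, -7/2), so the interior equations h_(i-1)·m_(i-1) + 2(h_(i-1)+h_i)·m_i + h_i·m_(i+1) = 6(Δ_i − Δ_(i-1)) read
  2·m_0 + 8·m_1 + 2·m_2 = 6(Δ_1 - Δ_0) = -57
Natural end conditions: m_0 = m_2 = 0.
Solving the tridiagonal system: m_0 = 0, m_1 = -57/8, m_2 = 0.

-7.1250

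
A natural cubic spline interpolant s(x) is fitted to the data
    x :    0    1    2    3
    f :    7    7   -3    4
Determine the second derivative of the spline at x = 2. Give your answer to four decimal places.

31.2000

With σ_i denoting the second derivative at x_i, h_i = 1, 1, 1, and Δ_i = (y_(i+1) − y_i)/h_i = 0, -10, 7:
  1·σ_0 + 4·σ_1 + 1·σ_2 = 6(Δ_1 - Δ_0) = -60
  1·σ_1 + 4·σ_2 + 1·σ_3 = 6(Δ_2 - Δ_1) = 102
Natural end conditions: σ_0 = σ_3 = 0.
Hence σ_0 = 0, σ_1 = -114/5, σ_2 = 156/5, σ_3 = 0.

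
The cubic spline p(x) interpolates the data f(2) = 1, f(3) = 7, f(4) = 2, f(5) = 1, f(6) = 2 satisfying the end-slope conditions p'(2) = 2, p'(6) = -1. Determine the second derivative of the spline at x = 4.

Put m_i = p'' at the i-th knot. Here h = (1, 1, 1, 1) and Δ = (6, -5, -1, 1), so the interior equations h_(i-1)·m_(i-1) + 2(h_(i-1)+h_i)·m_i + h_i·m_(i+1) = 6(Δ_i − Δ_(i-1)) read
  1·m_0 + 4·m_1 + 1·m_2 = 6(Δ_1 - Δ_0) = -66
  1·m_1 + 4·m_2 + 1·m_3 = 6(Δ_2 - Δ_1) = 24
  1·m_2 + 4·m_3 + 1·m_4 = 6(Δ_3 - Δ_2) = 12
Clamped end conditions give two more equations: 2h_0·m_0 + h_0·m_1 = 6(Δ_0 - p'(2)) = 24 and h_3·m_3 + 2h_3·m_4 = 6(p'(6) - Δ_3) = -12.
Solving the tridiagonal system: m_0 = 174/7, m_1 = -180/7, m_2 = 12, m_3 = 12/7, m_4 = -48/7.

12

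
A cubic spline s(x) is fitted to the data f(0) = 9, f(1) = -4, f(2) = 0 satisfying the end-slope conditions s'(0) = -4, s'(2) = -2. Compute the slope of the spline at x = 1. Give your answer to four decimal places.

-5.2500

Let M_i = s''(x_i). Step sizes h_i = 1, 1; slopes of the chords Δ_i = (y_(i+1) - y_i)/h_i = -13, 4.
  1·M_0 + 4·M_1 + 1·M_2 = 6(Δ_1 - Δ_0) = 102
Clamped end conditions give two more equations: 2h_0·M_0 + h_0·M_1 = 6(Δ_0 - s'(0)) = -54 and h_1·M_1 + 2h_1·M_2 = 6(s'(2) - Δ_1) = -36.
Hence M_0 = -103/2, M_1 = 49, M_2 = -85/2.
On [1, 2], s'(x) = b_1 + 2c_1·(x - 1) + 3d_1·(x - 1)² with b_1 = Δ_1 - h_1(2M_1 + M_2)/6 = -21/4, c_1 = M_1/2 = 49/2, d_1 = (M_2 - M_1)/(6h_1) = -61/4. So s'(1) = -21/4.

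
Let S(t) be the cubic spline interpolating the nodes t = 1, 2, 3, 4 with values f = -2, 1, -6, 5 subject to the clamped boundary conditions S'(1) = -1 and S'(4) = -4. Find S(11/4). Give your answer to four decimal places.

-5.7969

Let M_i = S''(x_i). Step sizes h_i = 1, 1, 1; slopes of the chords Δ_i = (y_(i+1) - y_i)/h_i = 3, -7, 11.
  1·M_0 + 4·M_1 + 1·M_2 = 6(Δ_1 - Δ_0) = -60
  1·M_1 + 4·M_2 + 1·M_3 = 6(Δ_2 - Δ_1) = 108
Clamped end conditions give two more equations: 2h_0·M_0 + h_0·M_1 = 6(Δ_0 - S'(1)) = 24 and h_2·M_2 + 2h_2·M_3 = 6(S'(4) - Δ_2) = -90.
Forward elimination and back-substitution give M_0 = 30, M_1 = -36, M_2 = 54, M_3 = -72.
On [2, 3], S(t) = 1 - 4·(t - 2) - 18·(t - 2)² + 15·(t - 2)³.
With (t - 2) = 3/4: S(11/4) = -371/64.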